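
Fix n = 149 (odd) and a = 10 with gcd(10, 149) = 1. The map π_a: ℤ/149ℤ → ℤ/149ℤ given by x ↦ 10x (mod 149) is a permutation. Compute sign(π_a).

Trace 28: π^k(28) = [28, 131, 118, 137, 29, 141, 69] for k=0..6.
The orbit structure of x ↦ 10x mod 149: 2 orbits of sizes [148, 1].
149 − 2 = 147 transpositions; sign(π) = (−1)^147 = -1.
(10|149)_J = -1 (Zolotarev's lemma cross-check).

-1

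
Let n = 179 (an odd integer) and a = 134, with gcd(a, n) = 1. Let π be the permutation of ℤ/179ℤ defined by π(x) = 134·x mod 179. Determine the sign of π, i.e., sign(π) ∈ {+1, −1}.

-1

Start at x=128: 128 → 147 → 8 → 177 → 90 → 67 → 28 → … (one orbit).
The orbit structure of x ↦ 134x mod 179: 2 orbits of sizes [178, 1].
sign(π) = (−1)^{n − #cycles} = (−1)^{179−2} = (−1)^177 = -1.
Via Zolotarev, sign(π_{134}) = (134|179) = -1.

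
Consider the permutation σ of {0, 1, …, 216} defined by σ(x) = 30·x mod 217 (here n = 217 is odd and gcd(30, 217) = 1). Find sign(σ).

-1

Start at x=123: 123 → 1 → 30 → 32 → 92 → 156 → 123 (one orbit).
Cycle lengths of π_30 on ℤ/217ℤ: [6, 6, 6, 6, 6, 6, 6, 6, 6, 6, 6, 6, 6, 6, 6, 6, 6, 6, 6, 6, 6, 6, 6, 6, 6, 6, 6, 6, 6, 6, 3, 3, 2, 2, 2, 2, 2, 2, 2, 2, 2, 2, 2, 2, 2, 2, 2, 1]; 48 cycles in total.
217 − 48 = 169 transpositions; sign(π) = (−1)^169 = -1.
(30|217)_J = -1 (Zolotarev's lemma cross-check).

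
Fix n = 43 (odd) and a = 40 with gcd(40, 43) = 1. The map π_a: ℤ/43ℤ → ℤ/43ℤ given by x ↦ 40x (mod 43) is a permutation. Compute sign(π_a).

+1

Start at x=36: 36 → 21 → 23 → 17 → 35 → 24 → 14 → … (one orbit).
Cycle lengths of π_40 on ℤ/43ℤ: [21, 21, 1]; 3 cycles in total.
Σ(ℓ_i−1) = 43−3 = 40; sign = (−1)^40 = +1.
The Jacobi symbol (40|43) = +1 (Zolotarev) agrees.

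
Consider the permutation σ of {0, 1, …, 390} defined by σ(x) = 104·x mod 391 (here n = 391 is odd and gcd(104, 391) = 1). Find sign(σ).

Orbit of 2 under x↦104x: [2, 208, 127, 305, 49, 13, 179]… (length divides ord_391(104)).
Cycle type of π: 88×4 + 11×2 + 8×2 + 1; total 9 cycles.
With 9 cycles on 391 points, sign = (−1)^{391−9} = +1.
Zolotarev: (104|391) = +1, matching the cycle-count sign.

+1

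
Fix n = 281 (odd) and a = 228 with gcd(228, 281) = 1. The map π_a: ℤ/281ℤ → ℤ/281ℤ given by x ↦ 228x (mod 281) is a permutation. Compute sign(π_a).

+1

Start at x=228: 228 → 280 → 53 → 1 → 228 (one orbit).
Cycle type of π: 4×70 + 1; total 71 cycles.
n − c = 281 − 71 = 210; sign = (−1)^210 = +1.
(228|281)_J = +1 (Zolotarev's lemma cross-check).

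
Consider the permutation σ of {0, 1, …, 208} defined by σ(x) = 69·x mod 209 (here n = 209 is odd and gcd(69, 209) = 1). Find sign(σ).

-1

Trace 103: π^k(103) = [103, 1, 69, 163, 170, 26, 122] for k=0..6.
Decompose π into cycles: lengths [30, 30, 30, 30, 30, 30, 6, 6, 6, 5, 5, 1] (12 cycles, including the fixed point 0).
209 − 12 = 197 transpositions; sign(π) = (−1)^197 = -1.
Via Zolotarev, sign(π_{69}) = (69|209) = -1.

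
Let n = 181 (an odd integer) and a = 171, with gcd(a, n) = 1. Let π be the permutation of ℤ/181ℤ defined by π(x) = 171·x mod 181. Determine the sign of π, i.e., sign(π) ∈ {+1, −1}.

-1

Trace 93: π^k(93) = [93, 156, 69, 34, 22, 142, 28] for k=0..6.
π_171 has 2 disjoint cycles with lengths [180, 1] on {0,…,180}.
2 cycles on 181: each ℓ→(−1)^(ℓ−1), product (−1)^179 = -1.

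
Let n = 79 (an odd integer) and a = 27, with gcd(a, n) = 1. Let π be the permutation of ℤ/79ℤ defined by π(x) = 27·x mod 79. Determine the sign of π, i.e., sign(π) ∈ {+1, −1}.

-1

Start at x=22: 22 → 41 → 1 → 27 → 18 → 12 → 8 → … (one orbit).
The orbit structure of x ↦ 27x mod 79: 4 orbits of sizes [26, 26, 26, 1].
79 − 4 = 75 transpositions; sign(π) = (−1)^75 = -1.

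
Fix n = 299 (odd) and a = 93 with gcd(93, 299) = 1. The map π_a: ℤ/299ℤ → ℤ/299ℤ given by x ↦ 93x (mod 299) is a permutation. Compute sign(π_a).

-1

Trace 47: π^k(47) = [47, 185, 162, 116, 24, 139, 70] for k=0..6.
46 cycles of lengths [12, 12, 12, 12, 12, 12, 12, 12, 12, 12, 12, 12, 12, 12, 12, 12, 12, 12, 12, 12, 12, 12, 12, 1, 1, 1, 1, 1, 1, 1, 1, 1, 1, 1, 1, 1, 1, 1, 1, 1, 1, 1, 1, 1, 1, 1].
sign(π) = (−1)^{n − #cycles} = (−1)^{299−46} = (−1)^253 = -1.
The Jacobi symbol (93|299) = -1 (Zolotarev) agrees.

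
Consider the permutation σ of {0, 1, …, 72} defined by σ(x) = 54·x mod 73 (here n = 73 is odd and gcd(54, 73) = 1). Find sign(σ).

Orbit of 36 under x↦54x: [36, 46, 2, 35, 65, 6, 32]… (length divides ord_73(54)).
Cycle type of π: 36×2 + 1; total 3 cycles.
Σ(ℓ_i−1) = 73−3 = 70; sign = (−1)^70 = +1.
Zolotarev: (54|73) = +1, matching the cycle-count sign.

+1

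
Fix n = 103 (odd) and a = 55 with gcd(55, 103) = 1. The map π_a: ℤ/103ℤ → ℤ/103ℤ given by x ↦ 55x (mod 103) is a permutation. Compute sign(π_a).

+1

Orbit of 18 under x↦55x: [18, 63, 66, 25, 36, 23, 29]… (length divides ord_103(55)).
Cycle lengths of π_55 on ℤ/103ℤ: [51, 51, 1]; 3 cycles in total.
sign(π) = (−1)^{n − #cycles} = (−1)^{103−3} = (−1)^100 = +1.
Via Zolotarev, sign(π_{55}) = (55|103) = +1.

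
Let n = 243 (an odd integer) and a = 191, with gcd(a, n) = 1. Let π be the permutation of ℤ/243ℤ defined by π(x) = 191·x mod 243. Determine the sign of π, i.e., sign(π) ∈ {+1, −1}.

-1

Trace 73: π^k(73) = [73, 92, 76, 179, 169, 203, 136] for k=0..6.
Cycle type of π: 162 + 54 + 18 + 6 + 2 + 1; total 6 cycles.
sign(π) = (−1)^{n − #cycles} = (−1)^{243−6} = (−1)^237 = -1.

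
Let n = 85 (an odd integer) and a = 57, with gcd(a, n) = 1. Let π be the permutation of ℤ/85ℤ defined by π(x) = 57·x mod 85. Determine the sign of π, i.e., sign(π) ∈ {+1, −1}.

+1

Start at x=62: 62 → 49 → 73 → 81 → 27 → 9 → 3 → … (one orbit).
The orbit structure of x ↦ 57x mod 85: 7 orbits of sizes [16, 16, 16, 16, 16, 4, 1].
7 cycles on 85: each ℓ→(−1)^(ℓ−1), product (−1)^78 = +1.
The Jacobi symbol (57|85) = +1 (Zolotarev) agrees.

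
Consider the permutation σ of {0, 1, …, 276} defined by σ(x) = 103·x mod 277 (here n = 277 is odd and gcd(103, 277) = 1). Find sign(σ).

Orbit of 62 under x↦103x: [62, 15, 160, 137, 261, 14, 57]… (length divides ord_277(103)).
2 cycles of lengths [276, 1].
2 cycles on 277: each ℓ→(−1)^(ℓ−1), product (−1)^275 = -1.
Zolotarev: (103|277) = -1, matching the cycle-count sign.

-1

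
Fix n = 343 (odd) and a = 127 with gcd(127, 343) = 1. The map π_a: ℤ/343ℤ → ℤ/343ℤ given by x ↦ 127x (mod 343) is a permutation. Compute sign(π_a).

+1

Trace 57: π^k(57) = [57, 36, 113, 288, 218, 246, 29] for k=0..6.
Cycle lengths of π_127 on ℤ/343ℤ: [49, 49, 49, 49, 49, 49, 7, 7, 7, 7, 7, 7, 1, 1, 1, 1, 1, 1, 1]; 19 cycles in total.
Σ(ℓ_i−1) = 343−19 = 324; sign = (−1)^324 = +1.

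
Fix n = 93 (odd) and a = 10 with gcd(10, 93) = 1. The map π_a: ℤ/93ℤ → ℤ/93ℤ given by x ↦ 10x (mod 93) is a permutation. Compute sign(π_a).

+1

Orbit of 40 under x↦10x: [40, 28, 1, 10, 7, 70, 49]… (length divides ord_93(10)).
9 cycles of lengths [15, 15, 15, 15, 15, 15, 1, 1, 1].
With 9 cycles on 93 points, sign = (−1)^{93−9} = +1.
Check: (10/93) = +1 by Zolotarev.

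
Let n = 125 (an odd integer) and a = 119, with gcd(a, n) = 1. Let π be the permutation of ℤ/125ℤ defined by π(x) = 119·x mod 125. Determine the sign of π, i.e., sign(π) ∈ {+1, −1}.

+1

Trace 79: π^k(79) = [79, 26, 94, 61, 9, 71, 74] for k=0..6.
Decompose π into cycles: lengths [50, 50, 10, 10, 2, 2, 1] (7 cycles, including the fixed point 0).
7 cycles on 125: each ℓ→(−1)^(ℓ−1), product (−1)^118 = +1.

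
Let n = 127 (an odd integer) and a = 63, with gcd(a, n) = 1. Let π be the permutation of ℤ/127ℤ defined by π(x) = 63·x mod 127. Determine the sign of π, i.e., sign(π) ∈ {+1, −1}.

-1

Orbit of 63 under x↦63x: [63, 32, 111, 8, 123, 2, 126]… (length divides ord_127(63)).
Cycle lengths of π_63 on ℤ/127ℤ: [14, 14, 14, 14, 14, 14, 14, 14, 14, 1]; 10 cycles in total.
127 − 10 = 117 transpositions; sign(π) = (−1)^117 = -1.
Zolotarev: (63|127) = -1, matching the cycle-count sign.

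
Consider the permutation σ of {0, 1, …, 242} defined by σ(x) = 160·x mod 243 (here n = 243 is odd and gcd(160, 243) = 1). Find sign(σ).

Trace 73: π^k(73) = [73, 16, 130, 145, 115, 175, 55] for k=0..6.
Cycle lengths of π_160 on ℤ/243ℤ: [81, 81, 27, 27, 9, 9, 3, 3, 1, 1, 1]; 11 cycles in total.
11 cycles on 243: each ℓ→(−1)^(ℓ−1), product (−1)^232 = +1.

+1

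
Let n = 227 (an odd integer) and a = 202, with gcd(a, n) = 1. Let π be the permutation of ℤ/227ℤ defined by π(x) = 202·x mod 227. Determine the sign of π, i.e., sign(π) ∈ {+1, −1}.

Trace 15: π^k(15) = [15, 79, 68, 116, 51, 87, 95] for k=0..6.
Decompose π into cycles: lengths [226, 1] (2 cycles, including the fixed point 0).
2 cycles on 227: each ℓ→(−1)^(ℓ−1), product (−1)^225 = -1.

-1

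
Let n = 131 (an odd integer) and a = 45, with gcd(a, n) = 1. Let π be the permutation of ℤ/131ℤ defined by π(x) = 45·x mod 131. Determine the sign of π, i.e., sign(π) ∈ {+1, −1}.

Start at x=62: 62 → 39 → 52 → 113 → 107 → 99 → 1 → … (one orbit).
π_45 has 11 disjoint cycles with lengths [13, 13, 13, 13, 13, 13, 13, 13, 13, 13, 1] on {0,…,130}.
131 − 11 = 120 transpositions; sign(π) = (−1)^120 = +1.
(45|131)_J = +1 (Zolotarev's lemma cross-check).

+1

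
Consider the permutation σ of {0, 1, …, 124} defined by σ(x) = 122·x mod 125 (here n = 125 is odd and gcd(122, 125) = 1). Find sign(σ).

-1

Trace 1: π^k(1) = [1, 122, 9, 98, 81, 7, 104] for k=0..6.
The orbit structure of x ↦ 122x mod 125: 4 orbits of sizes [100, 20, 4, 1].
125 − 4 = 121 transpositions; sign(π) = (−1)^121 = -1.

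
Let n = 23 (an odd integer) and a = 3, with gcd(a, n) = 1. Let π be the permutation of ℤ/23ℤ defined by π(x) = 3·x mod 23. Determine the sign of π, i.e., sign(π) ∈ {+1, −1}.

Start at x=13: 13 → 16 → 2 → 6 → 18 → 8 → 1 → … (one orbit).
Decompose π into cycles: lengths [11, 11, 1] (3 cycles, including the fixed point 0).
3 cycles on 23: each ℓ→(−1)^(ℓ−1), product (−1)^20 = +1.
(3|23)_J = +1 (Zolotarev's lemma cross-check).

+1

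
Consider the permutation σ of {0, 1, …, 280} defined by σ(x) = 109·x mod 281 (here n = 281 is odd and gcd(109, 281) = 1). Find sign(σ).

+1

Start at x=59: 59 → 249 → 165 → 1 → 109 → 79 → 181 → 59 (one orbit).
Cycle lengths of π_109 on ℤ/281ℤ: [7, 7, 7, 7, 7, 7, 7, 7, 7, 7, 7, 7, 7, 7, 7, 7, 7, 7, 7, 7, 7, 7, 7, 7, 7, 7, 7, 7, 7, 7, 7, 7, 7, 7, 7, 7, 7, 7, 7, 7, 1]; 41 cycles in total.
281 − 41 = 240 transpositions; sign(π) = (−1)^240 = +1.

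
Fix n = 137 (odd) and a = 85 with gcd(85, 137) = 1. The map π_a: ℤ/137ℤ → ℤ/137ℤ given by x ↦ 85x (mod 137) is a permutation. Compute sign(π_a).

Trace 28: π^k(28) = [28, 51, 88, 82, 120, 62, 64] for k=0..6.
Decompose π into cycles: lengths [136, 1] (2 cycles, including the fixed point 0).
sign(π) = (−1)^{n − #cycles} = (−1)^{137−2} = (−1)^135 = -1.
Via Zolotarev, sign(π_{85}) = (85|137) = -1.

-1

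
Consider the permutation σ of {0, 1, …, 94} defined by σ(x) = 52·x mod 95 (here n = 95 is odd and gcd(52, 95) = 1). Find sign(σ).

+1

Start at x=2: 2 → 9 → 88 → 16 → 72 → 39 → 33 → … (one orbit).
π_52 has 5 disjoint cycles with lengths [36, 36, 18, 4, 1] on {0,…,94}.
Σ(ℓ_i−1) = 95−5 = 90; sign = (−1)^90 = +1.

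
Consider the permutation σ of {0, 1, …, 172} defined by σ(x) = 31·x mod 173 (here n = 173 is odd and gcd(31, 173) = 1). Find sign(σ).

Start at x=67: 67 → 1 → 31 → 96 → 35 → 47 → 73 → … (one orbit).
Cycle type of π: 86×2 + 1; total 3 cycles.
173 − 3 = 170 transpositions; sign(π) = (−1)^170 = +1.

+1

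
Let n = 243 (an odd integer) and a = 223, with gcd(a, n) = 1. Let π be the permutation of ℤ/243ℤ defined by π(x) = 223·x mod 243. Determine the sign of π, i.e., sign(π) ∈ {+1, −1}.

+1

Trace 40: π^k(40) = [40, 172, 205, 31, 109, 7, 103] for k=0..6.
Cycle lengths of π_223 on ℤ/243ℤ: [81, 81, 27, 27, 9, 9, 3, 3, 1, 1, 1]; 11 cycles in total.
243 − 11 = 232 transpositions; sign(π) = (−1)^232 = +1.
The Jacobi symbol (223|243) = +1 (Zolotarev) agrees.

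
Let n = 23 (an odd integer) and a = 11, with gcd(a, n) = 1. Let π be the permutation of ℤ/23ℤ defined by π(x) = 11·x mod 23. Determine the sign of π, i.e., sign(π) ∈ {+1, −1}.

Start at x=10: 10 → 18 → 14 → 16 → 15 → 4 → 21 → … (one orbit).
2 cycles of lengths [22, 1].
23 − 2 = 21 transpositions; sign(π) = (−1)^21 = -1.
The Jacobi symbol (11|23) = -1 (Zolotarev) agrees.

-1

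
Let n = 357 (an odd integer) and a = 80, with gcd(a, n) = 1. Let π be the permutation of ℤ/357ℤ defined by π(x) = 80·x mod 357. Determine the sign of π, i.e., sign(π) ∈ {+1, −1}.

-1

Trace 278: π^k(278) = [278, 106, 269, 100, 146, 256, 131] for k=0..6.
Cycle type of π: 48×6 + 16×3 + 6×3 + 2 + 1; total 14 cycles.
n − c = 357 − 14 = 343; sign = (−1)^343 = -1.
Check: (80/357) = -1 by Zolotarev.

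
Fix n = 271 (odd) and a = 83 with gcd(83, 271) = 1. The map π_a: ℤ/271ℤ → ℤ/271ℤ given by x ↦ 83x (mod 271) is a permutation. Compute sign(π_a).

+1

Orbit of 140 under x↦83x: [140, 238, 242, 32, 217, 125, 77]… (length divides ord_271(83)).
11 cycles of lengths [27, 27, 27, 27, 27, 27, 27, 27, 27, 27, 1].
sign(π) = (−1)^{n − #cycles} = (−1)^{271−11} = (−1)^260 = +1.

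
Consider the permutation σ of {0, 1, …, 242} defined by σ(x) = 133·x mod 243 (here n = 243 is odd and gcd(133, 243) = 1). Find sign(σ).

+1

Trace 34: π^k(34) = [34, 148, 1, 133, 193, 154, 70] for k=0..6.
The orbit structure of x ↦ 133x mod 243: 11 orbits of sizes [81, 81, 27, 27, 9, 9, 3, 3, 1, 1, 1].
11 cycles on 243: each ℓ→(−1)^(ℓ−1), product (−1)^232 = +1.
Via Zolotarev, sign(π_{133}) = (133|243) = +1.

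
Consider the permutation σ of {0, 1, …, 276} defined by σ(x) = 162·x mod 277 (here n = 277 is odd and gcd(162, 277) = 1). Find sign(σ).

Orbit of 76 under x↦162x: [76, 124, 144, 60, 25, 172, 164]… (length divides ord_277(162)).
π_162 has 2 disjoint cycles with lengths [276, 1] on {0,…,276}.
sign(π) = (−1)^{n − #cycles} = (−1)^{277−2} = (−1)^275 = -1.
Check: (162/277) = -1 by Zolotarev.

-1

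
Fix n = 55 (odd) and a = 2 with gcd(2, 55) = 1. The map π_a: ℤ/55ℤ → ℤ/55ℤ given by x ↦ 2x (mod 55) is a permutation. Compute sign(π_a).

+1

Trace 43: π^k(43) = [43, 31, 7, 14, 28, 1, 2] for k=0..6.
Cycle type of π: 20×2 + 10 + 4 + 1; total 5 cycles.
n − c = 55 − 5 = 50; sign = (−1)^50 = +1.
Zolotarev: (2|55) = +1, matching the cycle-count sign.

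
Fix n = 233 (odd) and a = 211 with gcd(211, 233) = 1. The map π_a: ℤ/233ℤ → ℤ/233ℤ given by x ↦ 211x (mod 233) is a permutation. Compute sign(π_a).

Trace 141: π^k(141) = [141, 160, 208, 84, 16, 114, 55] for k=0..6.
The orbit structure of x ↦ 211x mod 233: 2 orbits of sizes [232, 1].
sign(π) = (−1)^{n − #cycles} = (−1)^{233−2} = (−1)^231 = -1.
Zolotarev: (211|233) = -1, matching the cycle-count sign.

-1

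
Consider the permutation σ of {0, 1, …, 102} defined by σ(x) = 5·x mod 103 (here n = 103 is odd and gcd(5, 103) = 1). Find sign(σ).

-1

Trace 95: π^k(95) = [95, 63, 6, 30, 47, 29, 42] for k=0..6.
Cycle type of π: 102 + 1; total 2 cycles.
n − c = 103 − 2 = 101; sign = (−1)^101 = -1.
Check: (5/103) = -1 by Zolotarev.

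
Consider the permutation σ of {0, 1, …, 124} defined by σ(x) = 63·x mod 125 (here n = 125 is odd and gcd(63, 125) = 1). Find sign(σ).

Orbit of 6 under x↦63x: [6, 3, 64, 32, 16, 8, 4]… (length divides ord_125(63)).
π_63 has 4 disjoint cycles with lengths [100, 20, 4, 1] on {0,…,124}.
sign(π) = (−1)^{n − #cycles} = (−1)^{125−4} = (−1)^121 = -1.

-1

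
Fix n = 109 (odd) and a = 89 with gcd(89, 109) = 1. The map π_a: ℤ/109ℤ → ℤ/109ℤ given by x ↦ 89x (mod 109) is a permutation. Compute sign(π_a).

Orbit of 5 under x↦89x: [5, 9, 38, 3, 49, 1, 89]… (length divides ord_109(89)).
Cycle type of π: 27×4 + 1; total 5 cycles.
sign(π) = (−1)^{n − #cycles} = (−1)^{109−5} = (−1)^104 = +1.
Via Zolotarev, sign(π_{89}) = (89|109) = +1.

+1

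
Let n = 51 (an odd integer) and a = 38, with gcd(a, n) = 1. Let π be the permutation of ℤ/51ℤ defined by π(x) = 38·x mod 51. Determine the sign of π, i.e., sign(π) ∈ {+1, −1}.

Start at x=16: 16 → 47 → 1 → 38 → 16 (one orbit).
π_38 has 14 disjoint cycles with lengths [4, 4, 4, 4, 4, 4, 4, 4, 4, 4, 4, 4, 2, 1] on {0,…,50}.
n − c = 51 − 14 = 37; sign = (−1)^37 = -1.
Check: (38/51) = -1 by Zolotarev.

-1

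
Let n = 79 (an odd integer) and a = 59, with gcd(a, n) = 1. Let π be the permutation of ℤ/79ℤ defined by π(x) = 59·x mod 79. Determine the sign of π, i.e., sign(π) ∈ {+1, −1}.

Start at x=61: 61 → 44 → 68 → 62 → 24 → 73 → 41 → … (one orbit).
The orbit structure of x ↦ 59x mod 79: 2 orbits of sizes [78, 1].
79 − 2 = 77 transpositions; sign(π) = (−1)^77 = -1.
Zolotarev: (59|79) = -1, matching the cycle-count sign.

-1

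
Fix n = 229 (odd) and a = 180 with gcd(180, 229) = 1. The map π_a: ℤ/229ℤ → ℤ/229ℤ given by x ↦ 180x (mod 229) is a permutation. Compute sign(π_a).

Orbit of 19 under x↦180x: [19, 214, 48, 167, 61, 217, 130]… (length divides ord_229(180)).
The orbit structure of x ↦ 180x mod 229: 5 orbits of sizes [57, 57, 57, 57, 1].
Σ(ℓ_i−1) = 229−5 = 224; sign = (−1)^224 = +1.
Via Zolotarev, sign(π_{180}) = (180|229) = +1.

+1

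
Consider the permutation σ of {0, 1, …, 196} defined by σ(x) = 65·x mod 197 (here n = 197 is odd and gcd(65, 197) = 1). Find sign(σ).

+1

Trace 121: π^k(121) = [121, 182, 10, 59, 92, 70, 19] for k=0..6.
π_65 has 3 disjoint cycles with lengths [98, 98, 1] on {0,…,196}.
n − c = 197 − 3 = 194; sign = (−1)^194 = +1.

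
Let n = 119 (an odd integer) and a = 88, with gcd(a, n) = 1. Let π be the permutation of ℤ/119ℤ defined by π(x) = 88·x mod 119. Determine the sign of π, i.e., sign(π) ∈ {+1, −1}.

-1

Trace 44: π^k(44) = [44, 64, 39, 100, 113, 67, 65] for k=0..6.
The orbit structure of x ↦ 88x mod 119: 6 orbits of sizes [48, 48, 16, 3, 3, 1].
sign(π) = (−1)^{n − #cycles} = (−1)^{119−6} = (−1)^113 = -1.
Zolotarev: (88|119) = -1, matching the cycle-count sign.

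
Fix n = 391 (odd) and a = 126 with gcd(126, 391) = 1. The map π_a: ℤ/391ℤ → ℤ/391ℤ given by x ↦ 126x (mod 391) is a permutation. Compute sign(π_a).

Orbit of 257 under x↦126x: [257, 320, 47, 57, 144, 158, 358]… (length divides ord_391(126)).
Cycle type of π: 176×2 + 22 + 16 + 1; total 5 cycles.
With 5 cycles on 391 points, sign = (−1)^{391−5} = +1.
Via Zolotarev, sign(π_{126}) = (126|391) = +1.

+1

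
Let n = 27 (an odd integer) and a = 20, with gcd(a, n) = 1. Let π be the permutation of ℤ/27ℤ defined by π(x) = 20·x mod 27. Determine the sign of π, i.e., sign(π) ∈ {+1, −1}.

Orbit of 11 under x↦20x: [11, 4, 26, 7, 5, 19, 2]… (length divides ord_27(20)).
π_20 has 4 disjoint cycles with lengths [18, 6, 2, 1] on {0,…,26}.
n − c = 27 − 4 = 23; sign = (−1)^23 = -1.

-1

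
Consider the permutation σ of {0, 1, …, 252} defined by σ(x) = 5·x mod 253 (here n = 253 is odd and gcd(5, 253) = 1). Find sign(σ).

Orbit of 247 under x↦5x: [247, 223, 103, 9, 45, 225, 113]… (length divides ord_253(5)).
6 cycles of lengths [110, 110, 22, 5, 5, 1].
253 − 6 = 247 transpositions; sign(π) = (−1)^247 = -1.
(5|253)_J = -1 (Zolotarev's lemma cross-check).

-1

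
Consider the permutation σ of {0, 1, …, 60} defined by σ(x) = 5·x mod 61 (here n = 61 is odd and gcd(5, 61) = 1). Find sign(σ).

+1

Start at x=34: 34 → 48 → 57 → 41 → 22 → 49 → 1 → … (one orbit).
Cycle lengths of π_5 on ℤ/61ℤ: [30, 30, 1]; 3 cycles in total.
Σ(ℓ_i−1) = 61−3 = 58; sign = (−1)^58 = +1.
The Jacobi symbol (5|61) = +1 (Zolotarev) agrees.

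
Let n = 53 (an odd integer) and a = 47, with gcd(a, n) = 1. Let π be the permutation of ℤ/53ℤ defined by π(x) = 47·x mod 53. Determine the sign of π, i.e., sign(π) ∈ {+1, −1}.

Start at x=10: 10 → 46 → 42 → 13 → 28 → 44 → 1 → … (one orbit).
The orbit structure of x ↦ 47x mod 53: 5 orbits of sizes [13, 13, 13, 13, 1].
53 − 5 = 48 transpositions; sign(π) = (−1)^48 = +1.

+1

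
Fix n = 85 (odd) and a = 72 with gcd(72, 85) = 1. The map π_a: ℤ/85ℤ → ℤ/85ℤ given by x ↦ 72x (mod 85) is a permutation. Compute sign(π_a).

Orbit of 84 under x↦72x: [84, 13, 1, 72]… (length divides ord_85(72)).
The orbit structure of x ↦ 72x mod 85: 22 orbits of sizes [4, 4, 4, 4, 4, 4, 4, 4, 4, 4, 4, 4, 4, 4, 4, 4, 4, 4, 4, 4, 4, 1].
Σ(ℓ_i−1) = 85−22 = 63; sign = (−1)^63 = -1.
The Jacobi symbol (72|85) = -1 (Zolotarev) agrees.

-1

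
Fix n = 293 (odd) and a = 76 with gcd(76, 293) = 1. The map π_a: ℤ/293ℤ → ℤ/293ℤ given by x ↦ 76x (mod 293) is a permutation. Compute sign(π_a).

-1

Orbit of 73 under x↦76x: [73, 274, 21, 131, 287, 130, 211]… (length divides ord_293(76)).
Decompose π into cycles: lengths [292, 1] (2 cycles, including the fixed point 0).
sign(π) = (−1)^{n − #cycles} = (−1)^{293−2} = (−1)^291 = -1.
The Jacobi symbol (76|293) = -1 (Zolotarev) agrees.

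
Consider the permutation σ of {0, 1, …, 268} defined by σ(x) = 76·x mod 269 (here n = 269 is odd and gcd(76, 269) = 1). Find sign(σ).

-1

Start at x=48: 48 → 151 → 178 → 78 → 10 → 222 → 194 → … (one orbit).
The orbit structure of x ↦ 76x mod 269: 2 orbits of sizes [268, 1].
n − c = 269 − 2 = 267; sign = (−1)^267 = -1.
(76|269)_J = -1 (Zolotarev's lemma cross-check).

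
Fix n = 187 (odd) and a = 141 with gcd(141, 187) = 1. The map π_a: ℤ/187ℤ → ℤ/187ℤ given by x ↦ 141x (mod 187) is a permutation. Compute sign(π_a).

-1

Start at x=152: 152 → 114 → 179 → 181 → 89 → 20 → 15 → … (one orbit).
Decompose π into cycles: lengths [80, 80, 16, 5, 5, 1] (6 cycles, including the fixed point 0).
Σ(ℓ_i−1) = 187−6 = 181; sign = (−1)^181 = -1.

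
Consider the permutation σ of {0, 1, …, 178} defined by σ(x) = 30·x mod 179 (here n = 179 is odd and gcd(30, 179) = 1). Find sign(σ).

-1

Orbit of 159 under x↦30x: [159, 116, 79, 43, 37, 36, 6]… (length divides ord_179(30)).
π_30 has 2 disjoint cycles with lengths [178, 1] on {0,…,178}.
With 2 cycles on 179 points, sign = (−1)^{179−2} = -1.
Check: (30/179) = -1 by Zolotarev.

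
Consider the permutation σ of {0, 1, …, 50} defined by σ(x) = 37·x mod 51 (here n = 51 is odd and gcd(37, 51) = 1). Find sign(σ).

-1

Start at x=1: 1 → 37 → 43 → 10 → 13 → 22 → 49 → … (one orbit).
π_37 has 6 disjoint cycles with lengths [16, 16, 16, 1, 1, 1] on {0,…,50}.
Σ(ℓ_i−1) = 51−6 = 45; sign = (−1)^45 = -1.
Zolotarev: (37|51) = -1, matching the cycle-count sign.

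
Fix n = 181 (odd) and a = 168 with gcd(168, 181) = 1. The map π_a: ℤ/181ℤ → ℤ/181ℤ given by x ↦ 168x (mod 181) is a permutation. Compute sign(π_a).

Orbit of 135 under x↦168x: [135, 55, 9, 64, 73, 137, 29]… (length divides ord_181(168)).
Cycle type of π: 90×2 + 1; total 3 cycles.
sign(π) = (−1)^{n − #cycles} = (−1)^{181−3} = (−1)^178 = +1.
(168|181)_J = +1 (Zolotarev's lemma cross-check).

+1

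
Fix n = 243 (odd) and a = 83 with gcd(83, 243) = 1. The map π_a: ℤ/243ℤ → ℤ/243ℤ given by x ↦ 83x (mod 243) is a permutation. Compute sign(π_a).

Trace 22: π^k(22) = [22, 125, 169, 176, 28, 137, 193] for k=0..6.
π_83 has 6 disjoint cycles with lengths [162, 54, 18, 6, 2, 1] on {0,…,242}.
6 cycles on 243: each ℓ→(−1)^(ℓ−1), product (−1)^237 = -1.
Check: (83/243) = -1 by Zolotarev.

-1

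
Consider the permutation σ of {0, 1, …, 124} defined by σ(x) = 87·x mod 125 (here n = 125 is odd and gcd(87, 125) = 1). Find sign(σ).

Trace 72: π^k(72) = [72, 14, 93, 91, 42, 29, 23] for k=0..6.
Cycle type of π: 100 + 20 + 4 + 1; total 4 cycles.
With 4 cycles on 125 points, sign = (−1)^{125−4} = -1.
The Jacobi symbol (87|125) = -1 (Zolotarev) agrees.

-1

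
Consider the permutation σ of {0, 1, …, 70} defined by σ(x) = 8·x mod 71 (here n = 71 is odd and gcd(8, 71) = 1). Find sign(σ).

Trace 60: π^k(60) = [60, 54, 6, 48, 29, 19, 10] for k=0..6.
Decompose π into cycles: lengths [35, 35, 1] (3 cycles, including the fixed point 0).
With 3 cycles on 71 points, sign = (−1)^{71−3} = +1.
The Jacobi symbol (8|71) = +1 (Zolotarev) agrees.

+1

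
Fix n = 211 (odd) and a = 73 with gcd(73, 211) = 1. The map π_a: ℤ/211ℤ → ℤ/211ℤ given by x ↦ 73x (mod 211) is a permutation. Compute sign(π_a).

Trace 144: π^k(144) = [144, 173, 180, 58, 14, 178, 123] for k=0..6.
Decompose π into cycles: lengths [21, 21, 21, 21, 21, 21, 21, 21, 21, 21, 1] (11 cycles, including the fixed point 0).
With 11 cycles on 211 points, sign = (−1)^{211−11} = +1.
Check: (73/211) = +1 by Zolotarev.

+1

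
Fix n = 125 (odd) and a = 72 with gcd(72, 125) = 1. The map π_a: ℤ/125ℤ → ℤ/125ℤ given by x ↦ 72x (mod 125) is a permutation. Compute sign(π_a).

-1

Orbit of 4 under x↦72x: [4, 38, 111, 117, 49, 28, 16]… (length divides ord_125(72)).
Cycle type of π: 100 + 20 + 4 + 1; total 4 cycles.
With 4 cycles on 125 points, sign = (−1)^{125−4} = -1.
Check: (72/125) = -1 by Zolotarev.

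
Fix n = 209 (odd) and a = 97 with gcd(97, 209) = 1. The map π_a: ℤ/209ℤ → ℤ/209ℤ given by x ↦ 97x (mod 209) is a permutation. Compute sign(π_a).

Start at x=168: 168 → 203 → 45 → 185 → 180 → 113 → 93 → … (one orbit).
π_97 has 6 disjoint cycles with lengths [90, 90, 18, 5, 5, 1] on {0,…,208}.
Σ(ℓ_i−1) = 209−6 = 203; sign = (−1)^203 = -1.

-1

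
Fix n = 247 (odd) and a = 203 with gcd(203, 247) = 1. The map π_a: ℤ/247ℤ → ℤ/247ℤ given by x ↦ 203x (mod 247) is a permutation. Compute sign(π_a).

Trace 144: π^k(144) = [144, 86, 168, 18, 196, 21, 64] for k=0..6.
π_203 has 11 disjoint cycles with lengths [36, 36, 36, 36, 36, 36, 18, 4, 4, 4, 1] on {0,…,246}.
sign(π) = (−1)^{n − #cycles} = (−1)^{247−11} = (−1)^236 = +1.
Check: (203/247) = +1 by Zolotarev.

+1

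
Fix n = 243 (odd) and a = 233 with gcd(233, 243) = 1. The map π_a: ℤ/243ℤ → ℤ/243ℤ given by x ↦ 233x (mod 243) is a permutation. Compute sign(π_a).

-1

Start at x=73: 73 → 242 → 10 → 143 → 28 → 206 → 127 → … (one orbit).
Decompose π into cycles: lengths [54, 54, 54, 18, 18, 18, 6, 6, 6, 2, 2, 2, 2, 1] (14 cycles, including the fixed point 0).
14 cycles on 243: each ℓ→(−1)^(ℓ−1), product (−1)^229 = -1.
Check: (233/243) = -1 by Zolotarev.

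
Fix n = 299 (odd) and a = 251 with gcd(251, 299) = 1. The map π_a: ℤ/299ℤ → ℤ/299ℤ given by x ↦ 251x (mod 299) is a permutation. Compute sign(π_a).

Orbit of 35 under x↦251x: [35, 114, 209, 134, 146, 168, 9]… (length divides ord_299(251)).
Cycle type of π: 66×4 + 22 + 6×2 + 1; total 8 cycles.
With 8 cycles on 299 points, sign = (−1)^{299−8} = -1.
The Jacobi symbol (251|299) = -1 (Zolotarev) agrees.

-1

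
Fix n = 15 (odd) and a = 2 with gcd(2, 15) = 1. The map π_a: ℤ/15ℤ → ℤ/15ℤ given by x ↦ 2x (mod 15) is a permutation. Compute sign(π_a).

+1

Trace 2: π^k(2) = [2, 4, 8, 1] for k=0..3.
Cycle lengths of π_2 on ℤ/15ℤ: [4, 4, 4, 2, 1]; 5 cycles in total.
With 5 cycles on 15 points, sign = (−1)^{15−5} = +1.
The Jacobi symbol (2|15) = +1 (Zolotarev) agrees.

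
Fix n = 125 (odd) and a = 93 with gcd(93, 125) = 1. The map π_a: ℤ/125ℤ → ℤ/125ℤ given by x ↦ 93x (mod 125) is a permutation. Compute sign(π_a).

-1

Start at x=26: 26 → 43 → 124 → 32 → 101 → 18 → 49 → … (one orbit).
Cycle type of π: 20×5 + 4×6 + 1; total 12 cycles.
125 − 12 = 113 transpositions; sign(π) = (−1)^113 = -1.
The Jacobi symbol (93|125) = -1 (Zolotarev) agrees.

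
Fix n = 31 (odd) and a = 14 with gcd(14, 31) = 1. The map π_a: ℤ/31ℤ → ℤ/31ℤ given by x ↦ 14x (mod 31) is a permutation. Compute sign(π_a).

+1

Trace 19: π^k(19) = [19, 18, 4, 25, 9, 2, 28] for k=0..6.
Cycle lengths of π_14 on ℤ/31ℤ: [15, 15, 1]; 3 cycles in total.
Σ(ℓ_i−1) = 31−3 = 28; sign = (−1)^28 = +1.
(14|31)_J = +1 (Zolotarev's lemma cross-check).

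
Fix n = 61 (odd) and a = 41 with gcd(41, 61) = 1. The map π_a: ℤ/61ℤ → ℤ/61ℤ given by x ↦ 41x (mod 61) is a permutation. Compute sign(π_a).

+1

Start at x=60: 60 → 20 → 27 → 9 → 3 → 1 → 41 → … (one orbit).
Cycle lengths of π_41 on ℤ/61ℤ: [10, 10, 10, 10, 10, 10, 1]; 7 cycles in total.
61 − 7 = 54 transpositions; sign(π) = (−1)^54 = +1.
Check: (41/61) = +1 by Zolotarev.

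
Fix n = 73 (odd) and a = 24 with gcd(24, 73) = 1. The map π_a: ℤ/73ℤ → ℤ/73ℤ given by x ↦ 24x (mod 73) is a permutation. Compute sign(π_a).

Trace 49: π^k(49) = [49, 8, 46, 9, 70, 1, 24] for k=0..6.
7 cycles of lengths [12, 12, 12, 12, 12, 12, 1].
With 7 cycles on 73 points, sign = (−1)^{73−7} = +1.
The Jacobi symbol (24|73) = +1 (Zolotarev) agrees.

+1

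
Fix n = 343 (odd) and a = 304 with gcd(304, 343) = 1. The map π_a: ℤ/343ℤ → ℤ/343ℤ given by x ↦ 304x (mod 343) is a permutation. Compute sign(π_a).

Orbit of 247 under x↦304x: [247, 314, 102, 138, 106, 325, 16]… (length divides ord_343(304)).
Decompose π into cycles: lengths [294, 42, 6, 1] (4 cycles, including the fixed point 0).
With 4 cycles on 343 points, sign = (−1)^{343−4} = -1.
Check: (304/343) = -1 by Zolotarev.

-1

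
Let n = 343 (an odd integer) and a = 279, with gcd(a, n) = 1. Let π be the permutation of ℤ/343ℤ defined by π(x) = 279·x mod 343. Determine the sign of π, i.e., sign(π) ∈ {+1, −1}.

Orbit of 244 under x↦279x: [244, 162, 265, 190, 188, 316, 13]… (length divides ord_343(279)).
Decompose π into cycles: lengths [98, 98, 98, 14, 14, 14, 2, 2, 2, 1] (10 cycles, including the fixed point 0).
343 − 10 = 333 transpositions; sign(π) = (−1)^333 = -1.
(279|343)_J = -1 (Zolotarev's lemma cross-check).

-1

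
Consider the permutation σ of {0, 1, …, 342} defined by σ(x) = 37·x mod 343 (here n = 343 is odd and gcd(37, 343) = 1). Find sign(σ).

Start at x=158: 158 → 15 → 212 → 298 → 50 → 135 → 193 → … (one orbit).
Cycle type of π: 147×2 + 21×2 + 3×2 + 1; total 7 cycles.
sign(π) = (−1)^{n − #cycles} = (−1)^{343−7} = (−1)^336 = +1.
Via Zolotarev, sign(π_{37}) = (37|343) = +1.

+1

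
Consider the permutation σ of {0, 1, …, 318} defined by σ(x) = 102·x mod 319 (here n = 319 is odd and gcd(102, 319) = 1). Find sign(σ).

Start at x=20: 20 → 126 → 92 → 133 → 168 → 229 → 71 → … (one orbit).
Cycle lengths of π_102 on ℤ/319ℤ: [140, 140, 28, 5, 5, 1]; 6 cycles in total.
Σ(ℓ_i−1) = 319−6 = 313; sign = (−1)^313 = -1.
Check: (102/319) = -1 by Zolotarev.

-1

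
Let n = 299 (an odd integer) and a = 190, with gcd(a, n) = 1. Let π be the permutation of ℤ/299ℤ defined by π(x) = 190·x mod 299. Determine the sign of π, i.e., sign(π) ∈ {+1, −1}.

Start at x=47: 47 → 259 → 174 → 170 → 8 → 25 → 265 → … (one orbit).
12 cycles of lengths [44, 44, 44, 44, 44, 44, 11, 11, 4, 4, 4, 1].
Σ(ℓ_i−1) = 299−12 = 287; sign = (−1)^287 = -1.

-1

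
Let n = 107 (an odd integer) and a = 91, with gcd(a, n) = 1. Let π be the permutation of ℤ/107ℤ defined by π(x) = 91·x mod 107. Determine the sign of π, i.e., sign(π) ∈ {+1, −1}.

-1

Orbit of 7 under x↦91x: [7, 102, 80, 4, 43, 61, 94]… (length divides ord_107(91)).
Decompose π into cycles: lengths [106, 1] (2 cycles, including the fixed point 0).
n − c = 107 − 2 = 105; sign = (−1)^105 = -1.
Via Zolotarev, sign(π_{91}) = (91|107) = -1.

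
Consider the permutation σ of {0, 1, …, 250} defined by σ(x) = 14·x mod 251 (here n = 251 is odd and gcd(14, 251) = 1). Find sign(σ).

-1

Orbit of 233 under x↦14x: [233, 250, 237, 55, 17, 238, 69]… (length divides ord_251(14)).
Cycle lengths of π_14 on ℤ/251ℤ: [250, 1]; 2 cycles in total.
With 2 cycles on 251 points, sign = (−1)^{251−2} = -1.
The Jacobi symbol (14|251) = -1 (Zolotarev) agrees.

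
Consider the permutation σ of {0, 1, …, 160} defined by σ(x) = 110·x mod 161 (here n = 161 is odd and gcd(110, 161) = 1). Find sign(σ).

-1

Start at x=117: 117 → 151 → 27 → 72 → 31 → 29 → 131 → … (one orbit).
6 cycles of lengths [66, 66, 11, 11, 6, 1].
6 cycles on 161: each ℓ→(−1)^(ℓ−1), product (−1)^155 = -1.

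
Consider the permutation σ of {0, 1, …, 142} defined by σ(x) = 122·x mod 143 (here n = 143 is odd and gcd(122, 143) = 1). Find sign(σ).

Start at x=122: 122 → 12 → 34 → 1 → 122 (one orbit).
44 cycles of lengths [4, 4, 4, 4, 4, 4, 4, 4, 4, 4, 4, 4, 4, 4, 4, 4, 4, 4, 4, 4, 4, 4, 4, 4, 4, 4, 4, 4, 4, 4, 4, 4, 4, 1, 1, 1, 1, 1, 1, 1, 1, 1, 1, 1].
44 cycles on 143: each ℓ→(−1)^(ℓ−1), product (−1)^99 = -1.
The Jacobi symbol (122|143) = -1 (Zolotarev) agrees.

-1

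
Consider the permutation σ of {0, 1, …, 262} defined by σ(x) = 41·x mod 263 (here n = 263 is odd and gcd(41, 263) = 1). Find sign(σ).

Trace 100: π^k(100) = [100, 155, 43, 185, 221, 119, 145] for k=0..6.
π_41 has 2 disjoint cycles with lengths [262, 1] on {0,…,262}.
263 − 2 = 261 transpositions; sign(π) = (−1)^261 = -1.

-1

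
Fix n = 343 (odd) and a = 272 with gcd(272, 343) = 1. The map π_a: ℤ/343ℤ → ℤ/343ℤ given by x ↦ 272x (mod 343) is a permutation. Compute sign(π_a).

-1

Start at x=223: 223 → 288 → 132 → 232 → 335 → 225 → 146 → … (one orbit).
Cycle type of π: 98×3 + 14×3 + 2×3 + 1; total 10 cycles.
sign(π) = (−1)^{n − #cycles} = (−1)^{343−10} = (−1)^333 = -1.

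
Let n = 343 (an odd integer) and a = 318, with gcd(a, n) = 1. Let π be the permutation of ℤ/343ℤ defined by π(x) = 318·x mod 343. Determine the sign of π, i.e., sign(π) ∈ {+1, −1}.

Start at x=148: 148 → 73 → 233 → 6 → 193 → 320 → 232 → … (one orbit).
Cycle type of π: 294 + 42 + 6 + 1; total 4 cycles.
4 cycles on 343: each ℓ→(−1)^(ℓ−1), product (−1)^339 = -1.
The Jacobi symbol (318|343) = -1 (Zolotarev) agrees.

-1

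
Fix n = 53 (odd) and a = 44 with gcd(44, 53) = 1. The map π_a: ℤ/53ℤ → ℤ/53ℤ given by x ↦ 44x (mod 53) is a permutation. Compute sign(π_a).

Trace 15: π^k(15) = [15, 24, 49, 36, 47, 1, 44] for k=0..6.
Decompose π into cycles: lengths [13, 13, 13, 13, 1] (5 cycles, including the fixed point 0).
n − c = 53 − 5 = 48; sign = (−1)^48 = +1.
(44|53)_J = +1 (Zolotarev's lemma cross-check).

+1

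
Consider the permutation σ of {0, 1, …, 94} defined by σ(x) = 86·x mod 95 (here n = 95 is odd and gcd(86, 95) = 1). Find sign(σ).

-1

Orbit of 31 under x↦86x: [31, 6, 41, 11, 91, 36, 56]… (length divides ord_95(86)).
Cycle type of π: 18×5 + 1×5; total 10 cycles.
n − c = 95 − 10 = 85; sign = (−1)^85 = -1.
Zolotarev: (86|95) = -1, matching the cycle-count sign.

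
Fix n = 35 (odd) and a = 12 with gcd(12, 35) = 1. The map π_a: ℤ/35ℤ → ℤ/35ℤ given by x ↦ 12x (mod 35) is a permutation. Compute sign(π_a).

Trace 11: π^k(11) = [11, 27, 9, 3, 1, 12, 4] for k=0..6.
5 cycles of lengths [12, 12, 6, 4, 1].
35 − 5 = 30 transpositions; sign(π) = (−1)^30 = +1.
Zolotarev: (12|35) = +1, matching the cycle-count sign.

+1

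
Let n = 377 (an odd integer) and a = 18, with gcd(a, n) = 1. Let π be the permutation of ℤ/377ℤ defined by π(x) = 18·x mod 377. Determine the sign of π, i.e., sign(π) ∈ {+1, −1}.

+1

Start at x=60: 60 → 326 → 213 → 64 → 21 → 1 → 18 → … (one orbit).
17 cycles of lengths [28, 28, 28, 28, 28, 28, 28, 28, 28, 28, 28, 28, 28, 4, 4, 4, 1].
With 17 cycles on 377 points, sign = (−1)^{377−17} = +1.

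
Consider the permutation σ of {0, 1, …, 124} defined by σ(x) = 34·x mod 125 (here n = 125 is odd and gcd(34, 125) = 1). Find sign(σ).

+1

Start at x=64: 64 → 51 → 109 → 81 → 4 → 11 → 124 → … (one orbit).
Decompose π into cycles: lengths [50, 50, 10, 10, 2, 2, 1] (7 cycles, including the fixed point 0).
With 7 cycles on 125 points, sign = (−1)^{125−7} = +1.
Check: (34/125) = +1 by Zolotarev.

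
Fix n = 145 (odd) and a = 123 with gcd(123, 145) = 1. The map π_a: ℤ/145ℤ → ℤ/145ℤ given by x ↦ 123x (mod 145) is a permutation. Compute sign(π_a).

-1

Orbit of 139 under x↦123x: [139, 132, 141, 88, 94, 107, 111]… (length divides ord_145(123)).
The orbit structure of x ↦ 123x mod 145: 10 orbits of sizes [28, 28, 28, 28, 7, 7, 7, 7, 4, 1].
n − c = 145 − 10 = 135; sign = (−1)^135 = -1.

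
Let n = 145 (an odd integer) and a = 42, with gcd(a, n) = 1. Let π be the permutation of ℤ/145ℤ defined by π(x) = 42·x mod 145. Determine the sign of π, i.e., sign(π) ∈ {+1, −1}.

-1

Orbit of 54 under x↦42x: [54, 93, 136, 57, 74, 63, 36]… (length divides ord_145(42)).
Cycle lengths of π_42 on ℤ/145ℤ: [28, 28, 28, 28, 14, 14, 4, 1]; 8 cycles in total.
Σ(ℓ_i−1) = 145−8 = 137; sign = (−1)^137 = -1.
Via Zolotarev, sign(π_{42}) = (42|145) = -1.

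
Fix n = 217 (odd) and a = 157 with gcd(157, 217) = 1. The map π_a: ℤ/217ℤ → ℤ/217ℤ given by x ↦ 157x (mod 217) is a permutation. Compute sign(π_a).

-1

Orbit of 64 under x↦157x: [64, 66, 163, 202, 32, 33, 190]… (length divides ord_217(157)).
π_157 has 14 disjoint cycles with lengths [30, 30, 30, 30, 30, 30, 6, 5, 5, 5, 5, 5, 5, 1] on {0,…,216}.
217 − 14 = 203 transpositions; sign(π) = (−1)^203 = -1.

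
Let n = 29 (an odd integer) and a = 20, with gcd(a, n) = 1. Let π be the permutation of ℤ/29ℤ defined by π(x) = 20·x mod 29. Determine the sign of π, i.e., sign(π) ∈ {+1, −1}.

+1

Trace 23: π^k(23) = [23, 25, 7, 24, 16, 1, 20] for k=0..6.
Cycle type of π: 7×4 + 1; total 5 cycles.
5 cycles on 29: each ℓ→(−1)^(ℓ−1), product (−1)^24 = +1.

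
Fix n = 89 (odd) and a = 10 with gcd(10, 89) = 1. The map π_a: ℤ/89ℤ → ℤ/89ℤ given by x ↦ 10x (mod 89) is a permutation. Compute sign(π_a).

+1

Start at x=68: 68 → 57 → 36 → 4 → 40 → 44 → 84 → … (one orbit).
Cycle type of π: 44×2 + 1; total 3 cycles.
n − c = 89 − 3 = 86; sign = (−1)^86 = +1.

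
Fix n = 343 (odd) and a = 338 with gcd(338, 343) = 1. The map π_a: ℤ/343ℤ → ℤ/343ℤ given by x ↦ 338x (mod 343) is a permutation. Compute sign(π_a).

+1

Start at x=211: 211 → 317 → 130 → 36 → 163 → 214 → 302 → … (one orbit).
π_338 has 7 disjoint cycles with lengths [147, 147, 21, 21, 3, 3, 1] on {0,…,342}.
7 cycles on 343: each ℓ→(−1)^(ℓ−1), product (−1)^336 = +1.
Check: (338/343) = +1 by Zolotarev.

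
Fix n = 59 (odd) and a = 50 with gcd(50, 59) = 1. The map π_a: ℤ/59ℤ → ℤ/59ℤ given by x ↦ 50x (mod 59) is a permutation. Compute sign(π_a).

-1

Trace 39: π^k(39) = [39, 3, 32, 7, 55, 36, 30] for k=0..6.
π_50 has 2 disjoint cycles with lengths [58, 1] on {0,…,58}.
2 cycles on 59: each ℓ→(−1)^(ℓ−1), product (−1)^57 = -1.
Check: (50/59) = -1 by Zolotarev.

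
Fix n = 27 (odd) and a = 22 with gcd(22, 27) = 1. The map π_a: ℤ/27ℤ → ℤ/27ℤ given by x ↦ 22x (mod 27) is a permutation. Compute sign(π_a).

+1

Trace 19: π^k(19) = [19, 13, 16, 1, 22, 25, 10] for k=0..6.
The orbit structure of x ↦ 22x mod 27: 7 orbits of sizes [9, 9, 3, 3, 1, 1, 1].
7 cycles on 27: each ℓ→(−1)^(ℓ−1), product (−1)^20 = +1.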